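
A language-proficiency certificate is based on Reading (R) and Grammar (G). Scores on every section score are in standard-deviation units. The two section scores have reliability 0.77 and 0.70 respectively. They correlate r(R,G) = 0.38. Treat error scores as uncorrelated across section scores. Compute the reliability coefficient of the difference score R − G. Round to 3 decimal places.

Var(R−G) = 1 + 1 − 2·0.38 = 2 − 0.76 = 1.24.
Under uncorrelated errors the observed covariances equal the true-score covariances, so only the own-variance terms attenuate.
True-score variance = [0.77 + 0.70] − 0.76 = 1.47 − 0.76 = 0.71.
Reliability = 0.71 / 1.24 = 0.573.

0.573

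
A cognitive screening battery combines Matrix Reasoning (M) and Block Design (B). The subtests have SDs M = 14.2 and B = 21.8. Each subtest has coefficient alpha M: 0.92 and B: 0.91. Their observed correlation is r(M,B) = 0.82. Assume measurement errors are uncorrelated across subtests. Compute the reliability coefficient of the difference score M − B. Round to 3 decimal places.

0.652

Var(M−B) = 14.2² + 21.8² − 2·14.2·21.8·0.82 = 676.88 − 507.678 = 169.202.
Under uncorrelated errors the observed covariances equal the true-score covariances, so only the own-variance terms attenuate.
True-score variance = [14.2²·0.92 + 21.8²·0.91] − 507.678 = 617.977 − 507.678 = 110.299.
Reliability = 110.299 / 169.202 = 0.652.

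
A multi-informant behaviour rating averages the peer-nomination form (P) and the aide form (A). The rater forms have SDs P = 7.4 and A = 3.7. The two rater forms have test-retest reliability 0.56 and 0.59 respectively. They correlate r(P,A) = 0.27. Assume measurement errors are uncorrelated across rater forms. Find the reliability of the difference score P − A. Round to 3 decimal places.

Var(P−A) = 7.4² + 3.7² − 2·7.4·3.7·0.27 = 68.45 − 14.7852 = 53.6648.
Because errors are independent across components, Cov(Tᵢ,Tⱼ) = Cov(Xᵢ,Xⱼ); the off-diagonal part of the true-score variance is the same as above.
True-score variance = [7.4²·0.56 + 3.7²·0.59] − 14.7852 = 38.7427 − 14.7852 = 23.9575.
Reliability = 23.9575 / 53.6648 = 0.446.

0.446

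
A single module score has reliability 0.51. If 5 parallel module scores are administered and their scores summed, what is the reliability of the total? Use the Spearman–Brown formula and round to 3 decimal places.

0.839

ρ_k = kρ / (1 + (k−1)ρ) = 5·0.51 / (1 + 4·0.51) = 2.550 / 3.040 = 0.839.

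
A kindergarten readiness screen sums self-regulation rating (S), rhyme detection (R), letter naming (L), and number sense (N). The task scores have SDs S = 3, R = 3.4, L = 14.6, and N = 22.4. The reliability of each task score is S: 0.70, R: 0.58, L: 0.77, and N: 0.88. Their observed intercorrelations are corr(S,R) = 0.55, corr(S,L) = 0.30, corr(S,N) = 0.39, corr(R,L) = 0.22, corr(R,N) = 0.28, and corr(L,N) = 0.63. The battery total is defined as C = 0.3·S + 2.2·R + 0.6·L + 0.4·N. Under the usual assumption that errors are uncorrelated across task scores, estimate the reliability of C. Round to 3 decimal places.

Var(C) = 0.3²·3² + 2.2²·3.4² + 0.6²·14.6² + 0.4²·22.4² + 2·[0.66·3·3.4·0.55 + 0.18·3·14.6·0.30 + 0.12·3·22.4·0.39 + 1.32·3.4·14.6·0.22 + 0.88·3.4·22.4·0.28 + 0.24·14.6·22.4·0.63] = 213.78 + 183.685 = 397.465.
Under uncorrelated errors the observed covariances equal the true-score covariances, so only the own-variance terms attenuate.
True-score variance = [0.3²·3²·0.70 + 2.2²·3.4²·0.58 + 0.6²·14.6²·0.77 + 0.4²·22.4²·0.88] + 183.685 = 162.754 + 183.685 = 346.439.
Reliability = 346.439 / 397.465 = 0.872.

0.872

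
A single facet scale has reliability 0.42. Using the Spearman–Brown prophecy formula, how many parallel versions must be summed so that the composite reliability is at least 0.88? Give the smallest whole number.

11

k ≥ ρ*(1−ρ₁)/(ρ₁(1−ρ*)) = 0.88·0.58 / (0.42·0.12) = 10.127.
Smallest integer k = 11.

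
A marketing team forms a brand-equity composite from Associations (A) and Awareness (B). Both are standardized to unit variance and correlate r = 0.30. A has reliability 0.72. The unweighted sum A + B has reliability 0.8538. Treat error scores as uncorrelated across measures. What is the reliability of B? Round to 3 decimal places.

0.900

Var(A+B) = 2 + 2·0.30 = 2.600.
True-score variance = ρ_A + ρ_B + 2·0.30, so 0.8538 = (0.72 + ρ_B + 0.60) / 2.600.
ρ_B = 0.8538·2.600 − 0.72 − 0.60 = 0.900.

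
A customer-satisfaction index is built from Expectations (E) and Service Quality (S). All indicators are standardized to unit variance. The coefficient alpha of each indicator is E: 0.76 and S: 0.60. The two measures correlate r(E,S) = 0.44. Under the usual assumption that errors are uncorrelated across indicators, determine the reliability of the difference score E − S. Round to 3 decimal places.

0.429

Var(E−S) = 1 + 1 − 2·0.44 = 2 − 0.88 = 1.12.
With uncorrelated errors the cross-covariances are all true-score covariance, so they carry over unchanged; only the diagonal terms shrink to ρᵢσᵢ².
True-score variance = [0.76 + 0.60] − 0.88 = 1.36 − 0.88 = 0.48.
Reliability = 0.48 / 1.12 = 0.429.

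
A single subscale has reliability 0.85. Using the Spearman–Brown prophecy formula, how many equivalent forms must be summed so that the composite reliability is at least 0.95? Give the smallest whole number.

4

k ≥ ρ*(1−ρ₁)/(ρ₁(1−ρ*)) = 0.95·0.15 / (0.85·0.05) = 3.353.
Smallest integer k = 4.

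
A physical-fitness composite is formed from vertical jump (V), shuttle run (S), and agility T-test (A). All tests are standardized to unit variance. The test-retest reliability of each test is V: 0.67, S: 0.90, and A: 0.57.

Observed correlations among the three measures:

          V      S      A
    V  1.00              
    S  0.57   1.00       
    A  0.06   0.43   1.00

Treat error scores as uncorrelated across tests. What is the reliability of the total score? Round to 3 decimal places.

Var(V+S+A) = 3 + 2·[0.57 + 0.06 + 0.43] = 3 + 2.12 = 5.12.
Under uncorrelated errors the observed covariances equal the true-score covariances, so only the own-variance terms attenuate.
True-score variance = [0.67 + 0.90 + 0.57] + 2.12 = 2.14 + 2.12 = 4.26.
Reliability = 4.26 / 5.12 = 0.832.

0.832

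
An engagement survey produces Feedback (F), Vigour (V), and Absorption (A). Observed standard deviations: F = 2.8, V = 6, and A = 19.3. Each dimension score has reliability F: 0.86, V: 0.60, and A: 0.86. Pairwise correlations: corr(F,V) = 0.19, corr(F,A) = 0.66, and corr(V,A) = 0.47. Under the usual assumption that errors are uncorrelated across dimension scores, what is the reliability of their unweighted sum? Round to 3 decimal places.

0.888

Var(F+V+A) = 2.8² + 6² + 19.3² + 2·[2.8·6·0.19 + 2.8·19.3·0.66 + 6·19.3·0.47] = 416.33 + 186.569 = 602.899.
Because errors are independent across components, Cov(Tᵢ,Tⱼ) = Cov(Xᵢ,Xⱼ); the off-diagonal part of the true-score variance is the same as above.
True-score variance = [2.8²·0.86 + 6²·0.60 + 19.3²·0.86] + 186.569 = 348.684 + 186.569 = 535.253.
Reliability = 535.253 / 602.899 = 0.888.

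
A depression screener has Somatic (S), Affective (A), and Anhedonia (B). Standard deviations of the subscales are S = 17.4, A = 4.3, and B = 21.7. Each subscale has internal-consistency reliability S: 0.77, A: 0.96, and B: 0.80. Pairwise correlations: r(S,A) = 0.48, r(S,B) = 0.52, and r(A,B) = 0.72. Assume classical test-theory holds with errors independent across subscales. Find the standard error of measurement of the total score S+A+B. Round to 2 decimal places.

Var(total) = 792.14 + 598.877 = 1391.02.
True-score variance = 627.588 + 598.877 = 1226.46, so reliability = 0.8817.
Error variance = 1391.02 − 1226.46 = 164.552; SEM = √164.552 = 12.83.

12.83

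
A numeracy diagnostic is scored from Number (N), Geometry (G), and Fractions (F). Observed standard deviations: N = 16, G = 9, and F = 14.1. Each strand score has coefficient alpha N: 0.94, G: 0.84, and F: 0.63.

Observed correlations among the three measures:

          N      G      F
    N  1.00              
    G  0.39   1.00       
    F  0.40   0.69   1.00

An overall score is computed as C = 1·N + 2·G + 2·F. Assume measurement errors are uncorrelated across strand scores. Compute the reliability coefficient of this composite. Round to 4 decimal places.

0.8642

Var(C) = 16² + 2²·9² + 2²·14.1² + 2·[2·16·9·0.39 + 2·16·14.1·0.40 + 4·9·14.1·0.69] = 1375.24 + 1286.09 = 2661.33.
Under uncorrelated errors the observed covariances equal the true-score covariances, so only the own-variance terms attenuate.
True-score variance = [16²·0.94 + 2²·9²·0.84 + 2²·14.1²·0.63] + 1286.09 = 1013.8 + 1286.09 = 2299.89.
Reliability = 2299.89 / 2661.33 = 0.8642.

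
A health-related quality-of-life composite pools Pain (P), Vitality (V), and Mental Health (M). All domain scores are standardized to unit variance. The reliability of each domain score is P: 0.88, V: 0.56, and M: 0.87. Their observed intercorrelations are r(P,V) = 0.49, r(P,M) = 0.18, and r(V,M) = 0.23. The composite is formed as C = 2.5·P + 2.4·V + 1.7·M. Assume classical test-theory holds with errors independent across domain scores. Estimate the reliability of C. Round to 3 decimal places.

0.849

Var(C) = 2.5² + 2.4² + 1.7² + 2·[6·0.49 + 4.25·0.18 + 4.08·0.23] = 14.9 + 9.2868 = 24.1868.
Because errors are independent across components, Cov(Tᵢ,Tⱼ) = Cov(Xᵢ,Xⱼ); the off-diagonal part of the true-score variance is the same as above.
True-score variance = [2.5²·0.88 + 2.4²·0.56 + 1.7²·0.87] + 9.2868 = 11.2399 + 9.2868 = 20.5267.
Reliability = 20.5267 / 24.1868 = 0.849.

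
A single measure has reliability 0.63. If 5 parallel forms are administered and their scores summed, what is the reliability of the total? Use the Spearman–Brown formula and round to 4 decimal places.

0.8949

ρ_k = kρ / (1 + (k−1)ρ) = 5·0.63 / (1 + 4·0.63) = 3.150 / 3.520 = 0.8949.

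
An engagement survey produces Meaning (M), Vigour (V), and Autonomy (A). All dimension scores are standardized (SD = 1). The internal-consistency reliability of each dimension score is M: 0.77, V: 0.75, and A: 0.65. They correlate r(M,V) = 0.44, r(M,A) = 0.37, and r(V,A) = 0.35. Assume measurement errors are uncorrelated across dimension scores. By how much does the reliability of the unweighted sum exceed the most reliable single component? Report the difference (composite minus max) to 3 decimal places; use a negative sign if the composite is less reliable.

0.074

Var(sum) = 3 + 2.32 = 5.32; true-score variance = 2.17 + 2.32 = 4.49; composite reliability = 0.8440.
Max component reliability = 0.7700.
Difference = 0.8440 − 0.7700 = 0.074.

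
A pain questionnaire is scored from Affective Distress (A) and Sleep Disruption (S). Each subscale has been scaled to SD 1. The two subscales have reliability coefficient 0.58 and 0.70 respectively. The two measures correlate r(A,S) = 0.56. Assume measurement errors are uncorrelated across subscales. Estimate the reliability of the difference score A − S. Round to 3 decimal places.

Var(A−S) = 1 + 1 − 2·0.56 = 2 − 1.12 = 0.88.
Because errors are independent across components, Cov(Tᵢ,Tⱼ) = Cov(Xᵢ,Xⱼ); the off-diagonal part of the true-score variance is the same as above.
True-score variance = [0.58 + 0.70] − 1.12 = 1.28 − 1.12 = 0.16.
Reliability = 0.16 / 0.88 = 0.182.

0.182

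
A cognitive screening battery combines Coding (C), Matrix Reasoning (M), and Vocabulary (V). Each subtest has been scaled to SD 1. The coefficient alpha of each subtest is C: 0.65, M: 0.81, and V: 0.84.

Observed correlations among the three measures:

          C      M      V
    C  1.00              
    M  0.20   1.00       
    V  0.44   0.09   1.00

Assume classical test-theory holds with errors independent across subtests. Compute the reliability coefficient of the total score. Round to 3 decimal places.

0.843

Var(C+M+V) = 3 + 2·[0.20 + 0.44 + 0.09] = 3 + 1.46 = 4.46.
With uncorrelated errors the cross-covariances are all true-score covariance, so they carry over unchanged; only the diagonal terms shrink to ρᵢσᵢ².
True-score variance = [0.65 + 0.81 + 0.84] + 1.46 = 2.3 + 1.46 = 3.76.
Reliability = 3.76 / 4.46 = 0.843.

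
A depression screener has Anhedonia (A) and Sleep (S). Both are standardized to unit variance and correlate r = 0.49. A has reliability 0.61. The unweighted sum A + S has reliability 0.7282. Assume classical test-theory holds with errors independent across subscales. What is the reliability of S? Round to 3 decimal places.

0.580

Var(A+S) = 2 + 2·0.49 = 2.980.
True-score variance = ρ_A + ρ_S + 2·0.49, so 0.7282 = (0.61 + ρ_S + 0.98) / 2.980.
ρ_S = 0.7282·2.980 − 0.61 − 0.98 = 0.580.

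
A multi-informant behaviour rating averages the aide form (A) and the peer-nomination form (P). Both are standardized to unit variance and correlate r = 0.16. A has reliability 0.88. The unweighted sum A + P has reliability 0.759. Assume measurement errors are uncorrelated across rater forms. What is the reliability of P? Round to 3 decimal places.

Var(A+P) = 2 + 2·0.16 = 2.320.
True-score variance = ρ_A + ρ_P + 2·0.16, so 0.759 = (0.88 + ρ_P + 0.32) / 2.320.
ρ_P = 0.759·2.320 − 0.88 − 0.32 = 0.561.

0.561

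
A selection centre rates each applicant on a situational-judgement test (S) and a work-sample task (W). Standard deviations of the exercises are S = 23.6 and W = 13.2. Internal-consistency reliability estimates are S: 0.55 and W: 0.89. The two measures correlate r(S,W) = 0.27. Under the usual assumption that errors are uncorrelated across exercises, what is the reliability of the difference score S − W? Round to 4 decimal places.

0.5208

Var(S−W) = 23.6² + 13.2² − 2·23.6·13.2·0.27 = 731.2 − 168.221 = 562.979.
With uncorrelated errors the cross-covariances are all true-score covariance, so they carry over unchanged; only the diagonal terms shrink to ρᵢσᵢ².
True-score variance = [23.6²·0.55 + 13.2²·0.89] − 168.221 = 461.402 − 168.221 = 293.181.
Reliability = 293.181 / 562.979 = 0.5208.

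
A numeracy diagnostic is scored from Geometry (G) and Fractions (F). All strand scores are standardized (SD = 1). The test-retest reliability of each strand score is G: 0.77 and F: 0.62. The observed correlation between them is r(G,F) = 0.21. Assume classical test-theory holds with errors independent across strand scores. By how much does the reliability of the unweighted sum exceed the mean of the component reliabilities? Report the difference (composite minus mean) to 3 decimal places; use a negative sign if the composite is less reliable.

Var(sum) = 2 + 0.42 = 2.42; true-score variance = 1.39 + 0.42 = 1.81; composite reliability = 0.7479.
Mean component reliability = 0.6950.
Difference = 0.7479 − 0.6950 = 0.053.

0.053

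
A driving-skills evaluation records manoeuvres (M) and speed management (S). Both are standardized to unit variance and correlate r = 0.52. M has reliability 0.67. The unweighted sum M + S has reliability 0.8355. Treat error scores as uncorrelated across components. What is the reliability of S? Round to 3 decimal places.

0.830

Var(M+S) = 2 + 2·0.52 = 3.040.
True-score variance = ρ_M + ρ_S + 2·0.52, so 0.8355 = (0.67 + ρ_S + 1.04) / 3.040.
ρ_S = 0.8355·3.040 − 0.67 − 1.04 = 0.830.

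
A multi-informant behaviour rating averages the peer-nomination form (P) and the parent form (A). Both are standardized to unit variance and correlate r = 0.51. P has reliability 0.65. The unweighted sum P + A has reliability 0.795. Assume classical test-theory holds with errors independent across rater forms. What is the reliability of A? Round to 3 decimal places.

0.731

Var(P+A) = 2 + 2·0.51 = 3.020.
True-score variance = ρ_P + ρ_A + 2·0.51, so 0.795 = (0.65 + ρ_A + 1.02) / 3.020.
ρ_A = 0.795·3.020 − 0.65 − 1.02 = 0.731.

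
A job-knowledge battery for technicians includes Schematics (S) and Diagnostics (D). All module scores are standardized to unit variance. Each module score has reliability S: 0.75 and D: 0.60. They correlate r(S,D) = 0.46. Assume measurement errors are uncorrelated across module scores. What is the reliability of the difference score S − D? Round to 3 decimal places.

Var(S−D) = 1 + 1 − 2·0.46 = 2 − 0.92 = 1.08.
Under uncorrelated errors the observed covariances equal the true-score covariances, so only the own-variance terms attenuate.
True-score variance = [0.75 + 0.60] − 0.92 = 1.35 − 0.92 = 0.43.
Reliability = 0.43 / 1.08 = 0.398.

0.398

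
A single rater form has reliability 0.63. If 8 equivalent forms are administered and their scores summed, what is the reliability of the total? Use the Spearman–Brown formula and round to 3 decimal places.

0.932

ρ_k = kρ / (1 + (k−1)ρ) = 8·0.63 / (1 + 7·0.63) = 5.040 / 5.410 = 0.932.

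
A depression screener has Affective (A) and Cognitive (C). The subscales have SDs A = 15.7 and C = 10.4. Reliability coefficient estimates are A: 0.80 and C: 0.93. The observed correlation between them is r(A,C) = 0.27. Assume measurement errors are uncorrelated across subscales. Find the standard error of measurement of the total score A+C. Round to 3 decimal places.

7.541

Var(total) = 354.65 + 88.1712 = 442.821.
True-score variance = 297.781 + 88.1712 = 385.952, so reliability = 0.8716.
Error variance = 442.821 − 385.952 = 56.8692; SEM = √56.8692 = 7.541.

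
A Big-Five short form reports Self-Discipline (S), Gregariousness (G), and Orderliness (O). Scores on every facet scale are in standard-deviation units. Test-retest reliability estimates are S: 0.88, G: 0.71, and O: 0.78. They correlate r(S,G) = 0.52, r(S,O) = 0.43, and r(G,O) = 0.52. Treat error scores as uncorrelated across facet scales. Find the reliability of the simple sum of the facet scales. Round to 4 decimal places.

0.8939

Var(S+G+O) = 3 + 2·[0.52 + 0.43 + 0.52] = 3 + 2.94 = 5.94.
With uncorrelated errors the cross-covariances are all true-score covariance, so they carry over unchanged; only the diagonal terms shrink to ρᵢσᵢ².
True-score variance = [0.88 + 0.71 + 0.78] + 2.94 = 2.37 + 2.94 = 5.31.
Reliability = 5.31 / 5.94 = 0.8939.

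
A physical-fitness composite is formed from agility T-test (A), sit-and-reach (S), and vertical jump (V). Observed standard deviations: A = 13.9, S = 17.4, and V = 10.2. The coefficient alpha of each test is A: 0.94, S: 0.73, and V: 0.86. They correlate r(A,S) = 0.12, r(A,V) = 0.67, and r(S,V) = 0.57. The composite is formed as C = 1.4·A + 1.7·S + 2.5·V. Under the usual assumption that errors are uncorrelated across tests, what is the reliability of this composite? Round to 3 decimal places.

Var(C) = 1.4²·13.9² + 1.7²·17.4² + 2.5²·10.2² + 2·[2.38·13.9·17.4·0.12 + 3.5·13.9·10.2·0.67 + 4.25·17.4·10.2·0.57] = 1903.92 + 1662.99 = 3566.91.
With uncorrelated errors the cross-covariances are all true-score covariance, so they carry over unchanged; only the diagonal terms shrink to ρᵢσᵢ².
True-score variance = [1.4²·13.9²·0.94 + 1.7²·17.4²·0.73 + 2.5²·10.2²·0.86] + 1662.99 = 1553.92 + 1662.99 = 3216.91.
Reliability = 3216.91 / 3566.91 = 0.902.

0.902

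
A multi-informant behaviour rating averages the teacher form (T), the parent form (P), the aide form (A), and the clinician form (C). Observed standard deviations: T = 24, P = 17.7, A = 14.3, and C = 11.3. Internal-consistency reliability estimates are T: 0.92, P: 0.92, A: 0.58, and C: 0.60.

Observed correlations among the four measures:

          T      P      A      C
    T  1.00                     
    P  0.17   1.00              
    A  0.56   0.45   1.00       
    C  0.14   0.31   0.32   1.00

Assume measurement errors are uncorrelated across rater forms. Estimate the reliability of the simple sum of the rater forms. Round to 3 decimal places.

Var(T+P+A+C) = 24² + 17.7² + 14.3² + 11.3² + 2·[24·17.7·0.17 + 24·14.3·0.56 + 24·11.3·0.14 + 17.7·14.3·0.45 + 17.7·11.3·0.31 + 14.3·11.3·0.32] = 1221.47 + 1059.97 = 2281.44.
With uncorrelated errors the cross-covariances are all true-score covariance, so they carry over unchanged; only the diagonal terms shrink to ρᵢσᵢ².
True-score variance = [24²·0.92 + 17.7²·0.92 + 14.3²·0.58 + 11.3²·0.60] + 1059.97 = 1013.37 + 1059.97 = 2073.34.
Reliability = 2073.34 / 2281.44 = 0.909.

0.909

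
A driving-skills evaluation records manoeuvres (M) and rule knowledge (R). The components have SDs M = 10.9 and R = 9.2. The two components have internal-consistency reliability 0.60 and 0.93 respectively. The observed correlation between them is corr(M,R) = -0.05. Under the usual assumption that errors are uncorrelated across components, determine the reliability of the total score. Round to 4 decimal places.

Var(M+R) = 10.9² + 9.2² + 2·[10.9·9.2·(-0.05)] = 203.45 − 10.028 = 193.422.
Under uncorrelated errors the observed covariances equal the true-score covariances, so only the own-variance terms attenuate.
True-score variance = [10.9²·0.60 + 9.2²·0.93] − 10.028 = 150.001 − 10.028 = 139.973.
Reliability = 139.973 / 193.422 = 0.7237.

0.7237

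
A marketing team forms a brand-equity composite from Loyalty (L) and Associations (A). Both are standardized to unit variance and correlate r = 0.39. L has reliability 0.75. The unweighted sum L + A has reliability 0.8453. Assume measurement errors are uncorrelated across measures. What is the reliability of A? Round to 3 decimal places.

Var(L+A) = 2 + 2·0.39 = 2.780.
True-score variance = ρ_L + ρ_A + 2·0.39, so 0.8453 = (0.75 + ρ_A + 0.78) / 2.780.
ρ_A = 0.8453·2.780 − 0.75 − 0.78 = 0.820.

0.820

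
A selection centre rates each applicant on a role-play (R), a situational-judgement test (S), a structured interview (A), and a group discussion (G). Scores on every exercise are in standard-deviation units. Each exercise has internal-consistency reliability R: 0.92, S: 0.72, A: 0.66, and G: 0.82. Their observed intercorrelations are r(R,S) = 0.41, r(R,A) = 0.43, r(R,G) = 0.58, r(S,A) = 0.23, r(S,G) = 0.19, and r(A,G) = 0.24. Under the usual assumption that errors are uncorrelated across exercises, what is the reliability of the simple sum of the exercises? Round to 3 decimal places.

Var(R+S+A+G) = 4 + 2·[0.41 + 0.43 + 0.58 + 0.23 + 0.19 + 0.24] = 4 + 4.16 = 8.16.
With uncorrelated errors the cross-covariances are all true-score covariance, so they carry over unchanged; only the diagonal terms shrink to ρᵢσᵢ².
True-score variance = [0.92 + 0.72 + 0.66 + 0.82] + 4.16 = 3.12 + 4.16 = 7.28.
Reliability = 7.28 / 8.16 = 0.892.

0.892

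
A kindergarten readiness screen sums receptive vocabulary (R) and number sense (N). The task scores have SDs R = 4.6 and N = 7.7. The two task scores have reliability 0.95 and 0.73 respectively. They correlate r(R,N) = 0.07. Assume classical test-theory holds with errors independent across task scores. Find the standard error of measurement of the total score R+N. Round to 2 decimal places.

Var(total) = 80.45 + 4.9588 = 85.4088.
True-score variance = 63.3837 + 4.9588 = 68.3425, so reliability = 0.8002.
Error variance = 85.4088 − 68.3425 = 17.0663; SEM = √17.0663 = 4.13.

4.13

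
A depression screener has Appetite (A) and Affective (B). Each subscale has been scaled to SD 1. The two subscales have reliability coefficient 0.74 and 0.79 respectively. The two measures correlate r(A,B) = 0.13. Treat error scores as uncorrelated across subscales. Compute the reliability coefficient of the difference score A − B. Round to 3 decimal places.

0.730

Var(A−B) = 1 + 1 − 2·0.13 = 2 − 0.26 = 1.74.
With uncorrelated errors the cross-covariances are all true-score covariance, so they carry over unchanged; only the diagonal terms shrink to ρᵢσᵢ².
True-score variance = [0.74 + 0.79] − 0.26 = 1.53 − 0.26 = 1.27.
Reliability = 1.27 / 1.74 = 0.730.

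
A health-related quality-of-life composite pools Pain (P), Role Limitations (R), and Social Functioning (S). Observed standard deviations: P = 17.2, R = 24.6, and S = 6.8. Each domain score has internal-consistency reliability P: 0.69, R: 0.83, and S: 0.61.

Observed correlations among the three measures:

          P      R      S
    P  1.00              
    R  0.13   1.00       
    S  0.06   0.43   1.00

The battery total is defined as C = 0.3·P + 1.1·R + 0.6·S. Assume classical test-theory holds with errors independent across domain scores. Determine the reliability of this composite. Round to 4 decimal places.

0.8469

Var(C) = 0.3²·17.2² + 1.1²·24.6² + 0.6²·6.8² + 2·[0.33·17.2·24.6·0.13 + 0.18·17.2·6.8·0.06 + 0.66·24.6·6.8·0.43] = 775.516 + 133.778 = 909.294.
Under uncorrelated errors the observed covariances equal the true-score covariances, so only the own-variance terms attenuate.
True-score variance = [0.3²·17.2²·0.69 + 1.1²·24.6²·0.83 + 0.6²·6.8²·0.61] + 133.778 = 636.288 + 133.778 = 770.066.
Reliability = 770.066 / 909.294 = 0.8469.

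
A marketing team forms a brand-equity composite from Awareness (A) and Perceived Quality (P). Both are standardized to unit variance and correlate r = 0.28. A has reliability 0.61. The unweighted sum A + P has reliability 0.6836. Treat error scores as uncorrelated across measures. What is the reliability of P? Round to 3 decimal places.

Var(A+P) = 2 + 2·0.28 = 2.560.
True-score variance = ρ_A + ρ_P + 2·0.28, so 0.6836 = (0.61 + ρ_P + 0.56) / 2.560.
ρ_P = 0.6836·2.560 − 0.61 − 0.56 = 0.580.

0.580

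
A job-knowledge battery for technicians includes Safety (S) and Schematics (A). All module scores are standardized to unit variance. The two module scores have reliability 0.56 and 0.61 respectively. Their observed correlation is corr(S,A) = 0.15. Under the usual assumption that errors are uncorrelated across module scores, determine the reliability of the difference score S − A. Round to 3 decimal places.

Var(S−A) = 1 + 1 − 2·0.15 = 2 − 0.3 = 1.7.
With uncorrelated errors the cross-covariances are all true-score covariance, so they carry over unchanged; only the diagonal terms shrink to ρᵢσᵢ².
True-score variance = [0.56 + 0.61] − 0.3 = 1.17 − 0.3 = 0.87.
Reliability = 0.87 / 1.7 = 0.512.

0.512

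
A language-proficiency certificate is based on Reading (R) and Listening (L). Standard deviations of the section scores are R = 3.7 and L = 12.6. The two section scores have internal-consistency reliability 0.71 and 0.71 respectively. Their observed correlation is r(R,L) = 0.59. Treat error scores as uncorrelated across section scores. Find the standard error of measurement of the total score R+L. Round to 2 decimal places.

Var(total) = 172.45 + 55.0116 = 227.462.
True-score variance = 122.439 + 55.0116 = 177.451, so reliability = 0.7801.
Error variance = 227.462 − 177.451 = 50.0105; SEM = √50.0105 = 7.07.

7.07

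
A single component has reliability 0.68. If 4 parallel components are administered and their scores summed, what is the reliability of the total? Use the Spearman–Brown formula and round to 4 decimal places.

ρ_k = kρ / (1 + (k−1)ρ) = 4·0.68 / (1 + 3·0.68) = 2.720 / 3.040 = 0.8947.

0.8947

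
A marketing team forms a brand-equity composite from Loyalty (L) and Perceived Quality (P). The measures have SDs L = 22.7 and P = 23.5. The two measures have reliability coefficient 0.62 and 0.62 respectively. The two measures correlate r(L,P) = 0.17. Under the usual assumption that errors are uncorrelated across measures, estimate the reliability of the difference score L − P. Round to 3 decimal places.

0.542

Var(L−P) = 22.7² + 23.5² − 2·22.7·23.5·0.17 = 1067.54 − 181.373 = 886.167.
With uncorrelated errors the cross-covariances are all true-score covariance, so they carry over unchanged; only the diagonal terms shrink to ρᵢσᵢ².
True-score variance = [22.7²·0.62 + 23.5²·0.62] − 181.373 = 661.875 − 181.373 = 480.502.
Reliability = 480.502 / 886.167 = 0.542.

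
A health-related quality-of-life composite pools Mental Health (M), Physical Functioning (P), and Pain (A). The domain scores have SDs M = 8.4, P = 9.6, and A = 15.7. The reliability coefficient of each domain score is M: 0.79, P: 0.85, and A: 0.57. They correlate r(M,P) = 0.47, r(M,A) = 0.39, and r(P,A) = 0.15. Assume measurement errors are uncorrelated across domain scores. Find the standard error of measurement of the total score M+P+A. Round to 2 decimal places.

11.60

Var(total) = 409.21 + 223.884 = 633.094.
True-score variance = 274.578 + 223.884 = 498.462, so reliability = 0.7873.
Error variance = 633.094 − 498.462 = 134.632; SEM = √134.632 = 11.60.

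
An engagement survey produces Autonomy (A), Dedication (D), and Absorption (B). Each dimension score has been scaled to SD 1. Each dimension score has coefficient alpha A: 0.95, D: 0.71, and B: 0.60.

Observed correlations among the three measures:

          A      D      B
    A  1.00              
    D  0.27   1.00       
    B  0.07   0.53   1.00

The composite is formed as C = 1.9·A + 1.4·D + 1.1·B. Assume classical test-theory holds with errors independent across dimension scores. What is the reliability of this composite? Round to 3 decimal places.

0.878

Var(C) = 1.9² + 1.4² + 1.1² + 2·[2.66·0.27 + 2.09·0.07 + 1.54·0.53] = 6.78 + 3.3614 = 10.1414.
Under uncorrelated errors the observed covariances equal the true-score covariances, so only the own-variance terms attenuate.
True-score variance = [1.9²·0.95 + 1.4²·0.71 + 1.1²·0.60] + 3.3614 = 5.5471 + 3.3614 = 8.9085.
Reliability = 8.9085 / 10.1414 = 0.878.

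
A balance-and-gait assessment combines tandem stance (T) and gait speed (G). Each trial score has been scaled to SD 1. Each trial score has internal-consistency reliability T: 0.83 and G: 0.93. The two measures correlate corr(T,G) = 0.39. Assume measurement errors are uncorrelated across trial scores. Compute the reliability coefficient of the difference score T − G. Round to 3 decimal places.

0.803

Var(T−G) = 1 + 1 − 2·0.39 = 2 − 0.78 = 1.22.
With uncorrelated errors the cross-covariances are all true-score covariance, so they carry over unchanged; only the diagonal terms shrink to ρᵢσᵢ².
True-score variance = [0.83 + 0.93] − 0.78 = 1.76 − 0.78 = 0.98.
Reliability = 0.98 / 1.22 = 0.803.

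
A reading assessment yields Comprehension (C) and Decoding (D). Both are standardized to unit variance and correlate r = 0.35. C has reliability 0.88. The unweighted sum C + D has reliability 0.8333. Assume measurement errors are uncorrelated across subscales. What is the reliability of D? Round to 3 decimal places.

0.670

Var(C+D) = 2 + 2·0.35 = 2.700.
True-score variance = ρ_C + ρ_D + 2·0.35, so 0.8333 = (0.88 + ρ_D + 0.70) / 2.700.
ρ_D = 0.8333·2.700 − 0.88 − 0.70 = 0.670.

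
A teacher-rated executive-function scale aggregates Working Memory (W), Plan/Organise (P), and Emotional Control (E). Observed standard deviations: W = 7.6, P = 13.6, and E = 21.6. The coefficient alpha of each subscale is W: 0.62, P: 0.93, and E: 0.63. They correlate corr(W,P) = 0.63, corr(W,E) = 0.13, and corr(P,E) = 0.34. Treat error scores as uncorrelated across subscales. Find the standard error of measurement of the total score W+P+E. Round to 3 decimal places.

14.406

Var(total) = 709.28 + 372.672 = 1081.95.
True-score variance = 501.757 + 372.672 = 874.429, so reliability = 0.8082.
Error variance = 1081.95 − 874.429 = 207.523; SEM = √207.523 = 14.406.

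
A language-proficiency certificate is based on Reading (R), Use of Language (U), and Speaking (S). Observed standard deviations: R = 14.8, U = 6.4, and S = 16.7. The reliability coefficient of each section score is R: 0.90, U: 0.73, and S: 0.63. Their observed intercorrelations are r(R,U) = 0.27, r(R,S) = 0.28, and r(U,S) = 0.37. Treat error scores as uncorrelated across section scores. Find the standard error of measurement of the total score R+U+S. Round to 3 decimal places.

Var(total) = 538.89 + 268.65 = 807.54.
True-score variance = 402.738 + 268.65 = 671.387, so reliability = 0.8314.
Error variance = 807.54 − 671.387 = 136.153; SEM = √136.153 = 11.668.

11.668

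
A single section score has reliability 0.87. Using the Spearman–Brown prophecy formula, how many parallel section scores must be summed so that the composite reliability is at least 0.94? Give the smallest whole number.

k ≥ ρ*(1−ρ₁)/(ρ₁(1−ρ*)) = 0.94·0.13 / (0.87·0.06) = 2.341.
Smallest integer k = 3.

3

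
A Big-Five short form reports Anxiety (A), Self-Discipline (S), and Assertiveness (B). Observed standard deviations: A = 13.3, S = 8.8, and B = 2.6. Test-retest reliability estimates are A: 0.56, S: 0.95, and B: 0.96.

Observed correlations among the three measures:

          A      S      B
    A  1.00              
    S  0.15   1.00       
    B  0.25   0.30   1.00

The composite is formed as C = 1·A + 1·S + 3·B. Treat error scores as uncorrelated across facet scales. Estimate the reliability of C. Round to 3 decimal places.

0.810

Var(C) = 13.3² + 8.8² + 3²·2.6² + 2·[13.3·8.8·0.15 + 3·13.3·2.6·0.25 + 3·8.8·2.6·0.30] = 315.17 + 128.166 = 443.336.
With uncorrelated errors the cross-covariances are all true-score covariance, so they carry over unchanged; only the diagonal terms shrink to ρᵢσᵢ².
True-score variance = [13.3²·0.56 + 8.8²·0.95 + 3²·2.6²·0.96] + 128.166 = 231.033 + 128.166 = 359.199.
Reliability = 359.199 / 443.336 = 0.810.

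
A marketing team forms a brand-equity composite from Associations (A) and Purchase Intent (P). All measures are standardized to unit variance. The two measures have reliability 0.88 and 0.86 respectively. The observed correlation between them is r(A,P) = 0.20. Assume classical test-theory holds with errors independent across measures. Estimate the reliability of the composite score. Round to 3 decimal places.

0.892

Var(A+P) = 2 + 2·[0.20] = 2 + 0.4 = 2.4.
Because errors are independent across components, Cov(Tᵢ,Tⱼ) = Cov(Xᵢ,Xⱼ); the off-diagonal part of the true-score variance is the same as above.
True-score variance = [0.88 + 0.86] + 0.4 = 1.74 + 0.4 = 2.14.
Reliability = 2.14 / 2.4 = 0.892.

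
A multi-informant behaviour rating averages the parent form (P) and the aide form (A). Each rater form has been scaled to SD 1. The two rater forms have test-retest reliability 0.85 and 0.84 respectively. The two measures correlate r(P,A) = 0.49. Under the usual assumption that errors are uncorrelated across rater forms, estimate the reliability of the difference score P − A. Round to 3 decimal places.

0.696

Var(P−A) = 1 + 1 − 2·0.49 = 2 − 0.98 = 1.02.
Because errors are independent across components, Cov(Tᵢ,Tⱼ) = Cov(Xᵢ,Xⱼ); the off-diagonal part of the true-score variance is the same as above.
True-score variance = [0.85 + 0.84] − 0.98 = 1.69 − 0.98 = 0.71.
Reliability = 0.71 / 1.02 = 0.696.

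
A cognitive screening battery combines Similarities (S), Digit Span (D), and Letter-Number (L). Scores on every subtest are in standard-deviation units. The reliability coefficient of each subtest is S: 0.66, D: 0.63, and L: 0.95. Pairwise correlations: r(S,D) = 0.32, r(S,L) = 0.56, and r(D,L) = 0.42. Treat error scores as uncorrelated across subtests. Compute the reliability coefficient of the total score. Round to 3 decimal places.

0.864

Var(S+D+L) = 3 + 2·[0.32 + 0.56 + 0.42] = 3 + 2.6 = 5.6.
Because errors are independent across components, Cov(Tᵢ,Tⱼ) = Cov(Xᵢ,Xⱼ); the off-diagonal part of the true-score variance is the same as above.
True-score variance = [0.66 + 0.63 + 0.95] + 2.6 = 2.24 + 2.6 = 4.84.
Reliability = 4.84 / 5.6 = 0.864.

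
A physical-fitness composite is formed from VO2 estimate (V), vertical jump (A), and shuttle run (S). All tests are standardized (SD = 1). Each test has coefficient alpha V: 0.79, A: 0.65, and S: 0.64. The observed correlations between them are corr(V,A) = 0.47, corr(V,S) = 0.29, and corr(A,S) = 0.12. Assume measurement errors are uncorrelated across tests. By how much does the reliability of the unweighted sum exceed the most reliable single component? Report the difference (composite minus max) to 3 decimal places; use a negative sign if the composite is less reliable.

Var(sum) = 3 + 1.76 = 4.76; true-score variance = 2.08 + 1.76 = 3.84; composite reliability = 0.8067.
Max component reliability = 0.7900.
Difference = 0.8067 − 0.7900 = 0.017.

0.017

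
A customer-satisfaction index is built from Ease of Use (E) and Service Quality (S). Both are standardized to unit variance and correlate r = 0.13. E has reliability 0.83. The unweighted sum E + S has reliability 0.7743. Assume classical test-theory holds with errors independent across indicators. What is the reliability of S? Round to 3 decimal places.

Var(E+S) = 2 + 2·0.13 = 2.260.
True-score variance = ρ_E + ρ_S + 2·0.13, so 0.7743 = (0.83 + ρ_S + 0.26) / 2.260.
ρ_S = 0.7743·2.260 − 0.83 − 0.26 = 0.660.

0.660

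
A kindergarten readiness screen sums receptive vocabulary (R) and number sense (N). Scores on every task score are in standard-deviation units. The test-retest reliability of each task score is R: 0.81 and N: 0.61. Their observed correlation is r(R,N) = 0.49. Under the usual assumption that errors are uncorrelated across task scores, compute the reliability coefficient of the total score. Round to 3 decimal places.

0.805

Var(R+N) = 2 + 2·[0.49] = 2 + 0.98 = 2.98.
With uncorrelated errors the cross-covariances are all true-score covariance, so they carry over unchanged; only the diagonal terms shrink to ρᵢσᵢ².
True-score variance = [0.81 + 0.61] + 0.98 = 1.42 + 0.98 = 2.4.
Reliability = 2.4 / 2.98 = 0.805.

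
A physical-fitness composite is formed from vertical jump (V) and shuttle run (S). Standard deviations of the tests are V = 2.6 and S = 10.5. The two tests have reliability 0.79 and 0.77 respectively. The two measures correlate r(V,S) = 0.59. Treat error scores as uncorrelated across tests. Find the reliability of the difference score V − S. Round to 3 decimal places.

0.684

Var(V−S) = 2.6² + 10.5² − 2·2.6·10.5·0.59 = 117.01 − 32.214 = 84.796.
With uncorrelated errors the cross-covariances are all true-score covariance, so they carry over unchanged; only the diagonal terms shrink to ρᵢσᵢ².
True-score variance = [2.6²·0.79 + 10.5²·0.77] − 32.214 = 90.2329 − 32.214 = 58.0189.
Reliability = 58.0189 / 84.796 = 0.684.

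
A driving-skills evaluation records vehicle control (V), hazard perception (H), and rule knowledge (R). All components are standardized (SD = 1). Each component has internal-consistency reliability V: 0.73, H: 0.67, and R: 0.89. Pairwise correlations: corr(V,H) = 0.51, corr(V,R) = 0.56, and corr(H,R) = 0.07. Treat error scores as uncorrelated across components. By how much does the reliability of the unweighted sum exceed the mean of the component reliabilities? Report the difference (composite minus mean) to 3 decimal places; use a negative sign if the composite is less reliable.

0.102

Var(sum) = 3 + 2.28 = 5.28; true-score variance = 2.29 + 2.28 = 4.57; composite reliability = 0.8655.
Mean component reliability = 0.7633.
Difference = 0.8655 − 0.7633 = 0.102.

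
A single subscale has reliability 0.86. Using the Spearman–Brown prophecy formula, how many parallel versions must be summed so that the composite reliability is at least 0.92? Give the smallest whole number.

2

k ≥ ρ*(1−ρ₁)/(ρ₁(1−ρ*)) = 0.92·0.14 / (0.86·0.08) = 1.872.
Smallest integer k = 2.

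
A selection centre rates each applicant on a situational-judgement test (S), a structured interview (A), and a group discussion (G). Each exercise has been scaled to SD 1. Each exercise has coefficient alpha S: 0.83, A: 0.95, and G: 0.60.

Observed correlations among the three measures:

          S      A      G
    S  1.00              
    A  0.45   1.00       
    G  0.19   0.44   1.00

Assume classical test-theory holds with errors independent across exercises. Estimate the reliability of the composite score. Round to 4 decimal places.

Var(S+A+G) = 3 + 2·[0.45 + 0.19 + 0.44] = 3 + 2.16 = 5.16.
Under uncorrelated errors the observed covariances equal the true-score covariances, so only the own-variance terms attenuate.
True-score variance = [0.83 + 0.95 + 0.60] + 2.16 = 2.38 + 2.16 = 4.54.
Reliability = 4.54 / 5.16 = 0.8798.

0.8798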